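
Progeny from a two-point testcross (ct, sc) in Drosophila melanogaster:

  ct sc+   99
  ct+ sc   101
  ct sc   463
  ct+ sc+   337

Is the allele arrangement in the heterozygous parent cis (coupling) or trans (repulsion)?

The two most frequent classes are ct+ sc+ (337) and ct sc (463); these are the parental (non-recombinant) types.
So the F1 carried ct+ sc+ on one chromosome and ct sc on the other — the recessive alleles are on the same chromosome (cis / coupling).

cis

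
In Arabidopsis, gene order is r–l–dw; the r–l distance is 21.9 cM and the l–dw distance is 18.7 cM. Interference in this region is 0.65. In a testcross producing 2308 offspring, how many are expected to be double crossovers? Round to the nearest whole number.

Map distances give recombination frequencies of 0.219 and 0.187 for the two intervals.
With interference 0.65 (so coincidence = 0.35), expected double-crossover frequency = 0.219 × 0.187 × 0.35 = 0.01433.
Expected number = 0.01433 × 2308 = 33.08 ≈ 33.

33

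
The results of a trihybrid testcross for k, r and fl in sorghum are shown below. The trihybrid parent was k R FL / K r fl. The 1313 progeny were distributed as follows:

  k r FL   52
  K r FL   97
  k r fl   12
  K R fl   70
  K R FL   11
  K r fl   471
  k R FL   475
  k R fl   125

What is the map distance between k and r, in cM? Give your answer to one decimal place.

The two rarest classes, K R FL and k r fl, are the double crossovers. Comparing them with the parentals, only the k allele has switched, so k is the middle locus and the order is r – k – fl.
Crossovers in the r–k interval produce the single-crossover classes k r FL and K R fl (52 + 70 = 122) plus the double crossovers (23).
RF(r–k) = (122 + 23) / 1313 = 145/1313 = 0.1104 → 11.0 cM.

11.0 cM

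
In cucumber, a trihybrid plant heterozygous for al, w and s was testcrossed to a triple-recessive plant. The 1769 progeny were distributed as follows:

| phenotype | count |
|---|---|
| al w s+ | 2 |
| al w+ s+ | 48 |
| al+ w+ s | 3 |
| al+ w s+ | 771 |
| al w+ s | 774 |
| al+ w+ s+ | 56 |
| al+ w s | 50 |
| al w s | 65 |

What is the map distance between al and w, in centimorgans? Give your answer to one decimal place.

7.1 centimorgans

The two most frequent reciprocal classes, al w+ s and al+ w s+, are the parental types, so the F1 was al w+ s / al+ w s+.
The two rarest classes, al+ w+ s and al w s+, are the double crossovers. Comparing them with the parentals, only the al allele has switched, so al is the middle locus and the order is w – al – s.
Crossovers in the w–al interval produce the single-crossover classes al w s and al+ w+ s+ (65 + 56 = 121) plus the double crossovers (5).
RF(w–al) = (121 + 5) / 1769 = 126/1769 = 0.0712 → 7.1 centimorgans.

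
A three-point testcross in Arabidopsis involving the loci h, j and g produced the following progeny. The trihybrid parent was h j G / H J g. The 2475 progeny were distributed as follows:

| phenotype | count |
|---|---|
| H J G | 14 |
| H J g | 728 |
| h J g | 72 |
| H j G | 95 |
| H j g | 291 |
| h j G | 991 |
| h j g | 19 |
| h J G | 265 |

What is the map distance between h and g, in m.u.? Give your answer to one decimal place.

8.1 m.u.

The two rarest classes, h j g and H J G, are the double crossovers. Comparing them with the parentals, only the g allele has switched, so g is the middle locus and the order is j – g – h.
Crossovers in the g–h interval produce the single-crossover classes H j G and h J g (95 + 72 = 167) plus the double crossovers (33).
RF(g–h) = (167 + 33) / 2475 = 200/2475 = 0.0808 → 8.1 m.u.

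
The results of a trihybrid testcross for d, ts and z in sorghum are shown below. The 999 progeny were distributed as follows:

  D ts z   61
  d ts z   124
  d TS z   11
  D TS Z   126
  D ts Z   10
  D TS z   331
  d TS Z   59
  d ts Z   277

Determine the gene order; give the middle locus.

d

The two most frequent reciprocal classes, d ts Z and D TS z, are the parental types, so the F1 was d ts Z / D TS z.
The two rarest classes, D ts Z and d TS z, are the double crossovers. Comparing them with the parentals, only the d allele has switched, so d is the middle locus and the order is ts – d – z.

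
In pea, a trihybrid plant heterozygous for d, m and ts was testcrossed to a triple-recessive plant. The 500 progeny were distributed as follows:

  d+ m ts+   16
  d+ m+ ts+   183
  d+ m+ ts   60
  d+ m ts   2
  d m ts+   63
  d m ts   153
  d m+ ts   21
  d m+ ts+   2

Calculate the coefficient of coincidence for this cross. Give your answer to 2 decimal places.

0.38

The two most frequent reciprocal classes, d+ m+ ts+ and d m ts, are the parental types, so the F1 was d+ m+ ts+ / d m ts.
The two rarest classes, d m+ ts+ and d+ m ts, are the double crossovers. Comparing them with the parentals, only the d allele has switched, so d is the middle locus and the order is ts – d – m.
ts–d: (123 + 4)/500 = 0.2540; d–m: (37 + 4)/500 = 0.0820.
Expected DCO frequency = 0.2540 × 0.0820 ≈ 0.02083; observed = 4/500 ≈ 0.00800.
Coefficient of coincidence = 0.00800/0.02083 ≈ 0.38.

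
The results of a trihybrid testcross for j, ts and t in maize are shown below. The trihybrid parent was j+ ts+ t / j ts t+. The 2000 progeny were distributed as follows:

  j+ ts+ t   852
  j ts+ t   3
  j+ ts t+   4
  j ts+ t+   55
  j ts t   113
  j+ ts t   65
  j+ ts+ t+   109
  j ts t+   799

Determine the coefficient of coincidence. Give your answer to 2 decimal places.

The two rarest classes, j ts+ t and j+ ts t+, are the double crossovers. Comparing them with the parentals, only the j allele has switched, so j is the middle locus and the order is ts – j – t.
ts–j: (120 + 7)/2000 = 0.0635; j–t: (222 + 7)/2000 = 0.1145.
Expected DCO frequency = 0.0635 × 0.1145 ≈ 0.00727; observed = 7/2000 ≈ 0.00350.
Coefficient of coincidence = 0.00350/0.00727 ≈ 0.48.

0.48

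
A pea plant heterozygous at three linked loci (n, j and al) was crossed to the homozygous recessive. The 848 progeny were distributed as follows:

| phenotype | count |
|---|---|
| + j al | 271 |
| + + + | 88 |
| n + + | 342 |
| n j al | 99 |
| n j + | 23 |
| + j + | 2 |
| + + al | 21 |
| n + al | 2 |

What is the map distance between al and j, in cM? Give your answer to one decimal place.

5.7 cM

The two most frequent reciprocal classes, + j al and n + +, are the parental types, so the F1 was + j al / n + +.
The two rarest classes, + j + and n + al, are the double crossovers. Comparing them with the parentals, only the al allele has switched, so al is the middle locus and the order is n – al – j.
Crossovers in the al–j interval produce the single-crossover classes + + al and n j + (21 + 23 = 44) plus the double crossovers (4).
RF(al–j) = (44 + 4) / 848 = 48/848 = 0.0566 → 5.7 cM.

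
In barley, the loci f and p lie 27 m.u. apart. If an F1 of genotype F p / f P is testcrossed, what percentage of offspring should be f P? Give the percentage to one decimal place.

36.5%

A map distance of 27 m.u. corresponds to a recombination frequency of 0.270.
The F1 is F p / f P, so f P is a parental gamete class with expected frequency (1 − r)/2 = 0.730/2 = 0.3650.
That is 0.3650 = 36.5% of the progeny.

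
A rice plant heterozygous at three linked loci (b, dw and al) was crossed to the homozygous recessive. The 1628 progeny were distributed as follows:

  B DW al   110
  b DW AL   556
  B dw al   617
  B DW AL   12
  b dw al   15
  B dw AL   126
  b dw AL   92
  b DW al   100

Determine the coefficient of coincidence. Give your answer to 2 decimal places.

0.76

The two most frequent reciprocal classes, b DW AL and B dw al, are the parental types, so the F1 was b DW AL / B dw al.
The two rarest classes, B DW AL and b dw al, are the double crossovers. Comparing them with the parentals, only the b allele has switched, so b is the middle locus and the order is al – b – dw.
al–b: (226 + 27)/1628 = 0.1554; b–dw: (202 + 27)/1628 = 0.1407.
Expected DCO frequency = 0.1554 × 0.1407 ≈ 0.02186; observed = 27/1628 ≈ 0.01658.
Coefficient of coincidence = 0.01658/0.02186 ≈ 0.76.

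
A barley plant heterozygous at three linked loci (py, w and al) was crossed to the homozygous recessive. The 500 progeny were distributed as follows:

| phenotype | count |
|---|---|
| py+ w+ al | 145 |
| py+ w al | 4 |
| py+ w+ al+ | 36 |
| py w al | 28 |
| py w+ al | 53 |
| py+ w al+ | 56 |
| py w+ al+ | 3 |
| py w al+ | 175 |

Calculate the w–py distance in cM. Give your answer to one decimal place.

The two most frequent reciprocal classes, py+ w+ al and py w al+, are the parental types, so the F1 was py+ w+ al / py w al+.
The two rarest classes, py+ w al and py w+ al+, are the double crossovers. Comparing them with the parentals, only the w allele has switched, so w is the middle locus and the order is al – w – py.
Crossovers in the w–py interval produce the single-crossover classes py w+ al and py+ w al+ (53 + 56 = 109) plus the double crossovers (7).
RF(w–py) = (109 + 7) / 500 = 116/500 = 0.2320 → 23.2 cM.

23.2 cM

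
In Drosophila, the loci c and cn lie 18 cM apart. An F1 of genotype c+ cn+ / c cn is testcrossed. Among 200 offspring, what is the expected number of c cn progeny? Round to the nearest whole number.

A map distance of 18 cM corresponds to a recombination frequency of 0.180.
The F1 is c+ cn+ / c cn, so c cn is a parental gamete class with expected frequency (1 − r)/2 = 0.820/2 = 0.4100.
Expected number = 0.4100 × 200 = 82.00 ≈ 82.

82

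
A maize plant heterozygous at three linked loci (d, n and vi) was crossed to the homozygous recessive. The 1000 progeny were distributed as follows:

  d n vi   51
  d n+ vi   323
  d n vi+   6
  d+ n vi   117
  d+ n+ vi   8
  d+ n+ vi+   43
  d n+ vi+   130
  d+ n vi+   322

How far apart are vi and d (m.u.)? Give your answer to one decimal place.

26.1 m.u.

The two most frequent reciprocal classes, d n+ vi and d+ n vi+, are the parental types, so the F1 was d n+ vi / d+ n vi+.
The two rarest classes, d+ n+ vi and d n vi+, are the double crossovers. Comparing them with the parentals, only the d allele has switched, so d is the middle locus and the order is vi – d – n.
Crossovers in the vi–d interval produce the single-crossover classes d n+ vi+ and d+ n vi (130 + 117 = 247) plus the double crossovers (14).
RF(vi–d) = (247 + 14) / 1000 = 261/1000 = 0.2610 → 26.1 m.u.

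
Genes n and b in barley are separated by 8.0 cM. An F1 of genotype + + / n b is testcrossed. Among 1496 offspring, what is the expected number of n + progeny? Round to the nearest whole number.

A map distance of 8.0 cM corresponds to a recombination frequency of 0.080.
The F1 is + + / n b, so n + is a recombinant gamete class with expected frequency r/2 = 0.080/2 = 0.0400.
Expected number = 0.0400 × 1496 = 59.84 ≈ 60.

60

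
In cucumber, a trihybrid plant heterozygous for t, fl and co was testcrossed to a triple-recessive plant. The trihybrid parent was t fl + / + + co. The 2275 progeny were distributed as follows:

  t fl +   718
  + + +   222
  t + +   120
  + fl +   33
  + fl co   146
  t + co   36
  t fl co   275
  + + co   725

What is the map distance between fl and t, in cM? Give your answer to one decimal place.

The two rarest classes, + fl + and t + co, are the double crossovers. Comparing them with the parentals, only the t allele has switched, so t is the middle locus and the order is fl – t – co.
Crossovers in the fl–t interval produce the single-crossover classes t + + and + fl co (120 + 146 = 266) plus the double crossovers (69).
RF(fl–t) = (266 + 69) / 2275 = 335/2275 = 0.1473 → 14.7 cM.

14.7 cM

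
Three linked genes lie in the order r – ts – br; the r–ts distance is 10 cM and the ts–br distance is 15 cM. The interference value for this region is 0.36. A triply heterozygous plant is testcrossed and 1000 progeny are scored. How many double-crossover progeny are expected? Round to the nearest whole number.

Map distances give recombination frequencies of 0.100 and 0.150 for the two intervals.
With interference 0.36 (so coincidence = 0.64), expected double-crossover frequency = 0.100 × 0.150 × 0.64 = 0.00960.
Expected number = 0.00960 × 1000 = 9.60 ≈ 10.

10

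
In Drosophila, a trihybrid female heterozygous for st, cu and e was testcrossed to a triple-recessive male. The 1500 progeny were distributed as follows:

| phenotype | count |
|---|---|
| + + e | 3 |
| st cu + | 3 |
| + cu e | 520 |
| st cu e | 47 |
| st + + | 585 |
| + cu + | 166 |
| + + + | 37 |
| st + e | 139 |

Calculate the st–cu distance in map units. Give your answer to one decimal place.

The two most frequent reciprocal classes, + cu e and st + +, are the parental types, so the F1 was + cu e / st + +.
The two rarest classes, + + e and st cu +, are the double crossovers. Comparing them with the parentals, only the cu allele has switched, so cu is the middle locus and the order is st – cu – e.
Crossovers in the st–cu interval produce the single-crossover classes st cu e and + + + (47 + 37 = 84) plus the double crossovers (6).
RF(st–cu) = (84 + 6) / 1500 = 90/1500 = 0.0600 → 6.0 map units.

6.0 map units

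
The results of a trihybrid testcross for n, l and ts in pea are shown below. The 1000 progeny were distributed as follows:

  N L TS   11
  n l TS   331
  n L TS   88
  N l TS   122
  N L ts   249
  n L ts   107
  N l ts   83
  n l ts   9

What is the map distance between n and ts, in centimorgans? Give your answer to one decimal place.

The two most frequent reciprocal classes, N L ts and n l TS, are the parental types, so the F1 was N L ts / n l TS.
The two rarest classes, N L TS and n l ts, are the double crossovers. Comparing them with the parentals, only the ts allele has switched, so ts is the middle locus and the order is l – ts – n.
Crossovers in the ts–n interval produce the single-crossover classes n L ts and N l TS (107 + 122 = 229) plus the double crossovers (20).
RF(ts–n) = (229 + 20) / 1000 = 249/1000 = 0.2490 → 24.9 centimorgans.

24.9 centimorgans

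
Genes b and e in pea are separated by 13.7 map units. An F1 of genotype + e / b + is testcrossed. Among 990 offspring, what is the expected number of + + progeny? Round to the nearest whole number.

A map distance of 13.7 map units corresponds to a recombination frequency of 0.137.
The F1 is + e / b +, so + + is a recombinant gamete class with expected frequency r/2 = 0.137/2 = 0.0685.
Expected number = 0.0685 × 990 = 67.81 ≈ 68.

68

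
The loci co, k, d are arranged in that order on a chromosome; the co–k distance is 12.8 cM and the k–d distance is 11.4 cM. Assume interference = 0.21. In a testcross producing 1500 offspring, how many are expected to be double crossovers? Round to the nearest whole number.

Map distances give recombination frequencies of 0.128 and 0.114 for the two intervals.
With interference 0.21 (so coincidence = 0.79), expected double-crossover frequency = 0.128 × 0.114 × 0.79 = 0.01153.
Expected number = 0.01153 × 1500 = 17.29 ≈ 17.

17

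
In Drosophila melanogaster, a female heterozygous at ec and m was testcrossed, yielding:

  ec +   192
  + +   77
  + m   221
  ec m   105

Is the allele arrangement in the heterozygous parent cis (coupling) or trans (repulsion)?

trans

The two most frequent classes are + m (221) and ec + (192); these are the parental (non-recombinant) types.
So the F1 carried + m on one chromosome and ec + on the other — the recessive alleles are on opposite chromosomes (trans / repulsion).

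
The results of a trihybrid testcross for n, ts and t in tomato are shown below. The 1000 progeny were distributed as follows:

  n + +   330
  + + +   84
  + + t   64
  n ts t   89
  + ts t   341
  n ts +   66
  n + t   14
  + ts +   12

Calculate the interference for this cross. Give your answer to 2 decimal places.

The two most frequent reciprocal classes, + ts t and n + +, are the parental types, so the F1 was + ts t / n + +.
The two rarest classes, + ts + and n + t, are the double crossovers. Comparing them with the parentals, only the t allele has switched, so t is the middle locus and the order is ts – t – n.
ts–t: (130 + 26)/1000 = 0.1560; t–n: (173 + 26)/1000 = 0.1990.
Expected DCO frequency = 0.1560 × 0.1990 ≈ 0.03104; observed = 26/1000 ≈ 0.02600.
Coefficient of coincidence = 0.02600/0.03104 ≈ 0.84; interference = 1 − 0.84 = 0.16.

0.16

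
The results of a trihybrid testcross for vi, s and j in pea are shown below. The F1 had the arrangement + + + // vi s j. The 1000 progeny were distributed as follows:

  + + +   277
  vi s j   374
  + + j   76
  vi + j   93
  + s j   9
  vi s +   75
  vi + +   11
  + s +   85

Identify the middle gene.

vi

The two rarest classes, vi + + and + s j, are the double crossovers. Comparing them with the parentals, only the vi allele has switched, so vi is the middle locus and the order is j – vi – s.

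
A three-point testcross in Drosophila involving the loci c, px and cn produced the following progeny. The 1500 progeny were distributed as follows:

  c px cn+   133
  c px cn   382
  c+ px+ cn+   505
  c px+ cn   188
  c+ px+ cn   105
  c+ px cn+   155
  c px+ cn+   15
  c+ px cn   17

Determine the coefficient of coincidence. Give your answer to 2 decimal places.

The two most frequent reciprocal classes, c px cn and c+ px+ cn+, are the parental types, so the F1 was c px cn / c+ px+ cn+.
The two rarest classes, c+ px cn and c px+ cn+, are the double crossovers. Comparing them with the parentals, only the c allele has switched, so c is the middle locus and the order is px – c – cn.
px–c: (343 + 32)/1500 = 0.2500; c–cn: (238 + 32)/1500 = 0.1800.
Expected DCO frequency = 0.2500 × 0.1800 ≈ 0.04500; observed = 32/1500 ≈ 0.02133.
Coefficient of coincidence = 0.02133/0.04500 ≈ 0.47.

0.47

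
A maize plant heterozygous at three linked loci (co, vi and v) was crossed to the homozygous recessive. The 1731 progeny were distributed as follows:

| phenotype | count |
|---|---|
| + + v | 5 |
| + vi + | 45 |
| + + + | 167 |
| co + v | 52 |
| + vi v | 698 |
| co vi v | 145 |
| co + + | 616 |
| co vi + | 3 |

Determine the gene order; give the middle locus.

The two most frequent reciprocal classes, co + + and + vi v, are the parental types, so the F1 was co + + / + vi v.
The two rarest classes, co vi + and + + v, are the double crossovers. Comparing them with the parentals, only the vi allele has switched, so vi is the middle locus and the order is v – vi – co.

vi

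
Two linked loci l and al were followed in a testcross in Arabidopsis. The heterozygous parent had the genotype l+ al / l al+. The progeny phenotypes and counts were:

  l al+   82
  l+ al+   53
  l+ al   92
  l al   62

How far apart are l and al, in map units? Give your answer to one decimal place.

The recombinant classes are l+ al+ and l al: 53 + 62 = 115.
Recombination frequency = 115/289 = 0.3979 ≈ 39.8%, i.e. 39.8 map units.

39.8 map units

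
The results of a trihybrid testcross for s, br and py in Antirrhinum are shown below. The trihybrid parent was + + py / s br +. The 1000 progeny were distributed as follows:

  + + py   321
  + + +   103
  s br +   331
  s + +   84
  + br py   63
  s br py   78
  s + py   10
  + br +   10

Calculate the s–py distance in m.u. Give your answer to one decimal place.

The two rarest classes, s + py and + br +, are the double crossovers. Comparing them with the parentals, only the s allele has switched, so s is the middle locus and the order is br – s – py.
Crossovers in the s–py interval produce the single-crossover classes + + + and s br py (103 + 78 = 181) plus the double crossovers (20).
RF(s–py) = (181 + 20) / 1000 = 201/1000 = 0.2010 → 20.1 m.u.

20.1 m.u.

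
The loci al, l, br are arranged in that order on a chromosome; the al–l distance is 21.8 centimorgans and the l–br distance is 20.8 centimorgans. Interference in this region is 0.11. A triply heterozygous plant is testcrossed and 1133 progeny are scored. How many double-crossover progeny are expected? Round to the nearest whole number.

Map distances give recombination frequencies of 0.218 and 0.208 for the two intervals.
With interference 0.11 (so coincidence = 0.89), expected double-crossover frequency = 0.218 × 0.208 × 0.89 = 0.04036.
Expected number = 0.04036 × 1133 = 45.72 ≈ 46.

46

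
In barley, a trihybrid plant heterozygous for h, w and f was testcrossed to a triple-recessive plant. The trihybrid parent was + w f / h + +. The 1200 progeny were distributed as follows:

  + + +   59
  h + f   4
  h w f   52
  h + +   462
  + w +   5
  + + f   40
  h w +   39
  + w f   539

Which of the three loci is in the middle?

The two rarest classes, + w + and h + f, are the double crossovers. Comparing them with the parentals, only the f allele has switched, so f is the middle locus and the order is w – f – h.

f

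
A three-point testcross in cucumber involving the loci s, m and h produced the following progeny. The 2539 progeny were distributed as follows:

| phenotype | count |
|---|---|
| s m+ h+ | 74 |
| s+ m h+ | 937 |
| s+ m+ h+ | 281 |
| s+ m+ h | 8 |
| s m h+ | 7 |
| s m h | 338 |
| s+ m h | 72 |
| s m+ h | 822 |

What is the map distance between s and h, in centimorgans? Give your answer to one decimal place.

6.3 centimorgans

The two most frequent reciprocal classes, s m+ h and s+ m h+, are the parental types, so the F1 was s m+ h / s+ m h+.
The two rarest classes, s+ m+ h and s m h+, are the double crossovers. Comparing them with the parentals, only the s allele has switched, so s is the middle locus and the order is m – s – h.
Crossovers in the s–h interval produce the single-crossover classes s m+ h+ and s+ m h (74 + 72 = 146) plus the double crossovers (15).
RF(s–h) = (146 + 15) / 2539 = 161/2539 = 0.0634 → 6.3 centimorgans.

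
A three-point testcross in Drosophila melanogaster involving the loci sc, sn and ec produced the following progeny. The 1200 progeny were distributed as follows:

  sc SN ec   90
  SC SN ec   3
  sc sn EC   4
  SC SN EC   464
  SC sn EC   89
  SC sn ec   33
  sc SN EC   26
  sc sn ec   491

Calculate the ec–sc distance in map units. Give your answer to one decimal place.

The two most frequent reciprocal classes, SC SN EC and sc sn ec, are the parental types, so the F1 was SC SN EC / sc sn ec.
The two rarest classes, SC SN ec and sc sn EC, are the double crossovers. Comparing them with the parentals, only the ec allele has switched, so ec is the middle locus and the order is sn – ec – sc.
Crossovers in the ec–sc interval produce the single-crossover classes sc SN EC and SC sn ec (26 + 33 = 59) plus the double crossovers (7).
RF(ec–sc) = (59 + 7) / 1200 = 66/1200 = 0.0550 → 5.5 map units.

5.5 map units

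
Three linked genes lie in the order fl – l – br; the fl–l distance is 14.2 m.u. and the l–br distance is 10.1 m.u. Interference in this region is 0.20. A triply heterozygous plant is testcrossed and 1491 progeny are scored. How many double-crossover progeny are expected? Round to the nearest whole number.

17

Map distances give recombination frequencies of 0.142 and 0.101 for the two intervals.
With interference 0.20 (so coincidence = 0.80), expected double-crossover frequency = 0.142 × 0.101 × 0.80 = 0.01147.
Expected number = 0.01147 × 1491 = 17.11 ≈ 17.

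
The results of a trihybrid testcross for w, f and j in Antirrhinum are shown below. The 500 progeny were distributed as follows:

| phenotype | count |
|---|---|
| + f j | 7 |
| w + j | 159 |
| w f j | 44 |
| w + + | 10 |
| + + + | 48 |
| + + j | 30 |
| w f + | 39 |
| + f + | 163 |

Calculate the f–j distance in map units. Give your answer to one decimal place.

The two most frequent reciprocal classes, w + j and + f +, are the parental types, so the F1 was w + j / + f +.
The two rarest classes, w + + and + f j, are the double crossovers. Comparing them with the parentals, only the j allele has switched, so j is the middle locus and the order is w – j – f.
Crossovers in the j–f interval produce the single-crossover classes w f j and + + + (44 + 48 = 92) plus the double crossovers (17).
RF(j–f) = (92 + 17) / 500 = 109/500 = 0.2180 → 21.8 map units.

21.8 map units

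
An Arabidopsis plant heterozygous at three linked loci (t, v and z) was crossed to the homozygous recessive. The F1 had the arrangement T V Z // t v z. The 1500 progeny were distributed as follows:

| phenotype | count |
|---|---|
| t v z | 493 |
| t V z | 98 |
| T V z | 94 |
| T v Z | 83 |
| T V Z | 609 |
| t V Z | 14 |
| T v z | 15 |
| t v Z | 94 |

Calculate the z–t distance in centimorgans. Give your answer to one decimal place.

The two rarest classes, t V Z and T v z, are the double crossovers. Comparing them with the parentals, only the t allele has switched, so t is the middle locus and the order is z – t – v.
Crossovers in the z–t interval produce the single-crossover classes T V z and t v Z (94 + 94 = 188) plus the double crossovers (29).
RF(z–t) = (188 + 29) / 1500 = 217/1500 = 0.1447 → 14.5 centimorgans.

14.5 centimorgans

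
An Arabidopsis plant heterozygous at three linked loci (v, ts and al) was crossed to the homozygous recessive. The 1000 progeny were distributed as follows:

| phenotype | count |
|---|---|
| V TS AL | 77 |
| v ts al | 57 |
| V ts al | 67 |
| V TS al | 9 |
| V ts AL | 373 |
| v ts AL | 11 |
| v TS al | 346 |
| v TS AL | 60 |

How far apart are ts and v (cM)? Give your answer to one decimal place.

The two most frequent reciprocal classes, V ts AL and v TS al, are the parental types, so the F1 was V ts AL / v TS al.
The two rarest classes, v ts AL and V TS al, are the double crossovers. Comparing them with the parentals, only the v allele has switched, so v is the middle locus and the order is ts – v – al.
Crossovers in the ts–v interval produce the single-crossover classes V TS AL and v ts al (77 + 57 = 134) plus the double crossovers (20).
RF(ts–v) = (134 + 20) / 1000 = 154/1000 = 0.1540 → 15.4 cM.

15.4 cM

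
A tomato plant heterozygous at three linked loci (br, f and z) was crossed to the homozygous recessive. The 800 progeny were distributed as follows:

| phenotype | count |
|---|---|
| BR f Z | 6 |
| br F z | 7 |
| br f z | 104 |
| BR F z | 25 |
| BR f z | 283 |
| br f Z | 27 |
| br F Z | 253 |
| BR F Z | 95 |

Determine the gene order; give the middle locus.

z

The two most frequent reciprocal classes, br F Z and BR f z, are the parental types, so the F1 was br F Z / BR f z.
The two rarest classes, br F z and BR f Z, are the double crossovers. Comparing them with the parentals, only the z allele has switched, so z is the middle locus and the order is br – z – f.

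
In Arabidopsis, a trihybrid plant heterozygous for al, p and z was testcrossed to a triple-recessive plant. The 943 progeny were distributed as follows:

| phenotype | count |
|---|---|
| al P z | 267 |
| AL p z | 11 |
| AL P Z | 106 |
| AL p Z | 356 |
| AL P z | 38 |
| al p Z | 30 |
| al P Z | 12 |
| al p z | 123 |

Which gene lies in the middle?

The two most frequent reciprocal classes, AL p Z and al P z, are the parental types, so the F1 was AL p Z / al P z.
The two rarest classes, AL p z and al P Z, are the double crossovers. Comparing them with the parentals, only the z allele has switched, so z is the middle locus and the order is p – z – al.

z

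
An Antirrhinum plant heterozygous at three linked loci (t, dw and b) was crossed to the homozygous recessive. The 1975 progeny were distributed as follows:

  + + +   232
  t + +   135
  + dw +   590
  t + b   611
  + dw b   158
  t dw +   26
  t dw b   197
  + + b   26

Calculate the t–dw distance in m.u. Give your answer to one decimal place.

The two most frequent reciprocal classes, t + b and + dw +, are the parental types, so the F1 was t + b / + dw +.
The two rarest classes, + + b and t dw +, are the double crossovers. Comparing them with the parentals, only the t allele has switched, so t is the middle locus and the order is b – t – dw.
Crossovers in the t–dw interval produce the single-crossover classes t dw b and + + + (197 + 232 = 429) plus the double crossovers (52).
RF(t–dw) = (429 + 52) / 1975 = 481/1975 = 0.2435 → 24.4 m.u.

24.4 m.u.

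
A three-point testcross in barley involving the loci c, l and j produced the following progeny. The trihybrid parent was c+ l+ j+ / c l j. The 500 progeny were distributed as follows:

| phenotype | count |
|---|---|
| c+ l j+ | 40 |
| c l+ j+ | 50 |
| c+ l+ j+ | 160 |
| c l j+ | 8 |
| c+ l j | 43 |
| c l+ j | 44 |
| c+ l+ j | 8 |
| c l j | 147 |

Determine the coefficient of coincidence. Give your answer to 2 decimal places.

0.73

The two rarest classes, c+ l+ j and c l j+, are the double crossovers. Comparing them with the parentals, only the j allele has switched, so j is the middle locus and the order is c – j – l.
c–j: (93 + 16)/500 = 0.2180; j–l: (84 + 16)/500 = 0.2000.
Expected DCO frequency = 0.2180 × 0.2000 ≈ 0.04360; observed = 16/500 ≈ 0.03200.
Coefficient of coincidence = 0.03200/0.04360 ≈ 0.73.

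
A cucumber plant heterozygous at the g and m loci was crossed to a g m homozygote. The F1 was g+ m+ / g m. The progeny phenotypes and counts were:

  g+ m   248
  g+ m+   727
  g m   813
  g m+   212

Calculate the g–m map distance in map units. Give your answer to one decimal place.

23.0 map units

The recombinant classes are g+ m and g m+: 248 + 212 = 460.
Recombination frequency = 460/2000 = 0.2300 ≈ 23.0%, i.e. 23.0 map units.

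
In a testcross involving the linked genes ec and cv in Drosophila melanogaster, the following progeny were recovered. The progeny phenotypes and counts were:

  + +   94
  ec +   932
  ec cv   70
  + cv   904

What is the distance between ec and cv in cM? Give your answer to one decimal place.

8.2 cM

The two most frequent classes, + cv (904) and ec + (932), are the parental types, so the F1 was + cv / ec +.
The recombinant classes are + + and ec cv: 94 + 70 = 164.
Recombination frequency = 164/2000 = 0.0820 ≈ 8.2%, i.e. 8.2 cM.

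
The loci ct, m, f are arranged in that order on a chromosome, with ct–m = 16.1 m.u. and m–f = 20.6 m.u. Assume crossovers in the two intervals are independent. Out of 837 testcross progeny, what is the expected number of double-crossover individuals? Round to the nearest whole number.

28

Map distances give recombination frequencies of 0.161 and 0.206 for the two intervals.
With no interference, expected double-crossover frequency = 0.161 × 0.206 = 0.03317.
Expected number = 0.03317 × 837 = 27.76 ≈ 28.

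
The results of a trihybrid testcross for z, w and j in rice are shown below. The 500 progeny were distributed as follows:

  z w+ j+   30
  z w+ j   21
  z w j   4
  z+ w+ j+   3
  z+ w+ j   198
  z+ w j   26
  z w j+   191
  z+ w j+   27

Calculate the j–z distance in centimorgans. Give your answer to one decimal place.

11.0 centimorgans

The two most frequent reciprocal classes, z w j+ and z+ w+ j, are the parental types, so the F1 was z w j+ / z+ w+ j.
The two rarest classes, z w j and z+ w+ j+, are the double crossovers. Comparing them with the parentals, only the j allele has switched, so j is the middle locus and the order is z – j – w.
Crossovers in the z–j interval produce the single-crossover classes z+ w j+ and z w+ j (27 + 21 = 48) plus the double crossovers (7).
RF(z–j) = (48 + 7) / 500 = 55/500 = 0.1100 → 11.0 centimorgans.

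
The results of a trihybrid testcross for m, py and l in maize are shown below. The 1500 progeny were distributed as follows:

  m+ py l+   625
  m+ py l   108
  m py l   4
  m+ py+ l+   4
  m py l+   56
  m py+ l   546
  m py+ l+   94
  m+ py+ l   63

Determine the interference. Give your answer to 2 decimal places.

The two most frequent reciprocal classes, m+ py l+ and m py+ l, are the parental types, so the F1 was m+ py l+ / m py+ l.
The two rarest classes, m+ py+ l+ and m py l, are the double crossovers. Comparing them with the parentals, only the py allele has switched, so py is the middle locus and the order is l – py – m.
l–py: (202 + 8)/1500 = 0.1400; py–m: (119 + 8)/1500 = 0.0847.
Expected DCO frequency = 0.1400 × 0.0847 ≈ 0.01186; observed = 8/1500 ≈ 0.00533.
Coefficient of coincidence = 0.00533/0.01186 ≈ 0.45; interference = 1 − 0.45 = 0.55.

0.55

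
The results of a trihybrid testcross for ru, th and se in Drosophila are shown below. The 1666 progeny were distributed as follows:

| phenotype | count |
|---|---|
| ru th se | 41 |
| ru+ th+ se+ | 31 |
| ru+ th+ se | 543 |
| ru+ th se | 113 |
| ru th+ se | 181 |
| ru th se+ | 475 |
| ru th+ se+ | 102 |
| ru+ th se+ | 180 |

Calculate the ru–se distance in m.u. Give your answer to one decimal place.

The two most frequent reciprocal classes, ru th se+ and ru+ th+ se, are the parental types, so the F1 was ru th se+ / ru+ th+ se.
The two rarest classes, ru th se and ru+ th+ se+, are the double crossovers. Comparing them with the parentals, only the se allele has switched, so se is the middle locus and the order is ru – se – th.
Crossovers in the ru–se interval produce the single-crossover classes ru+ th se+ and ru th+ se (180 + 181 = 361) plus the double crossovers (72).
RF(ru–se) = (361 + 72) / 1666 = 433/1666 = 0.2599 → 26.0 m.u.

26.0 m.u.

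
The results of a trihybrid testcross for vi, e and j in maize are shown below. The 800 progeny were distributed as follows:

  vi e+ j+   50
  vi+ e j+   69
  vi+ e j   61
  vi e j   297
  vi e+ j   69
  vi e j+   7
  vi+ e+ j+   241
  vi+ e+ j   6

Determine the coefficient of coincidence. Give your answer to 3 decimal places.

The two most frequent reciprocal classes, vi+ e+ j+ and vi e j, are the parental types, so the F1 was vi+ e+ j+ / vi e j.
The two rarest classes, vi+ e+ j and vi e j+, are the double crossovers. Comparing them with the parentals, only the j allele has switched, so j is the middle locus and the order is e – j – vi.
e–j: (138 + 13)/800 = 0.1888; j–vi: (111 + 13)/800 = 0.1550.
Expected DCO frequency = 0.1888 × 0.1550 ≈ 0.02926; observed = 13/800 ≈ 0.01625.
Coefficient of coincidence = 0.01625/0.02926 ≈ 0.555.

0.555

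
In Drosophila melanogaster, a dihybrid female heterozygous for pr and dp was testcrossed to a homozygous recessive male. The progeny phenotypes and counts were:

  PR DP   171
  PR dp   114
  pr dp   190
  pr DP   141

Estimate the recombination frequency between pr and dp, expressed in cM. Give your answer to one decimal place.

The two most frequent classes, PR DP (171) and pr dp (190), are the parental types, so the F1 was PR DP / pr dp.
The recombinant classes are PR dp and pr DP: 114 + 141 = 255.
Recombination frequency = 255/616 = 0.4140 ≈ 41.4%, i.e. 41.4 cM.

41.4 cM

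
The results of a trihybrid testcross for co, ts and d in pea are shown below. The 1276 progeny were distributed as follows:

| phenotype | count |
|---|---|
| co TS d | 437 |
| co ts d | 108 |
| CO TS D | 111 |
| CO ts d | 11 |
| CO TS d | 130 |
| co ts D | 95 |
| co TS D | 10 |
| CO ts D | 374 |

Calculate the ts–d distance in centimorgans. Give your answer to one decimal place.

18.8 centimorgans

The two most frequent reciprocal classes, CO ts D and co TS d, are the parental types, so the F1 was CO ts D / co TS d.
The two rarest classes, CO ts d and co TS D, are the double crossovers. Comparing them with the parentals, only the d allele has switched, so d is the middle locus and the order is co – d – ts.
Crossovers in the d–ts interval produce the single-crossover classes CO TS D and co ts d (111 + 108 = 219) plus the double crossovers (21).
RF(d–ts) = (219 + 21) / 1276 = 240/1276 = 0.1881 → 18.8 centimorgans.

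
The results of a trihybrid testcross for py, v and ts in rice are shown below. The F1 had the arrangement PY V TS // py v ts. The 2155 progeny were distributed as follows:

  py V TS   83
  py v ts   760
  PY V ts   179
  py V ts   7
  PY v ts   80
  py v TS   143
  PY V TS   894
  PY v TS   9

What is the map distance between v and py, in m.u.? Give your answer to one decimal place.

The two rarest classes, PY v TS and py V ts, are the double crossovers. Comparing them with the parentals, only the v allele has switched, so v is the middle locus and the order is py – v – ts.
Crossovers in the py–v interval produce the single-crossover classes py V TS and PY v ts (83 + 80 = 163) plus the double crossovers (16).
RF(py–v) = (163 + 16) / 2155 = 179/2155 = 0.0831 → 8.3 m.u.

8.3 m.u.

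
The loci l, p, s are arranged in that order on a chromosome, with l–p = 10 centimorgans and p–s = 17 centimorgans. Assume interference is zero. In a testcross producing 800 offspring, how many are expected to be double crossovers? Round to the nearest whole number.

14

Map distances give recombination frequencies of 0.100 and 0.170 for the two intervals.
With no interference, expected double-crossover frequency = 0.100 × 0.170 = 0.01700.
Expected number = 0.01700 × 800 = 13.60 ≈ 14.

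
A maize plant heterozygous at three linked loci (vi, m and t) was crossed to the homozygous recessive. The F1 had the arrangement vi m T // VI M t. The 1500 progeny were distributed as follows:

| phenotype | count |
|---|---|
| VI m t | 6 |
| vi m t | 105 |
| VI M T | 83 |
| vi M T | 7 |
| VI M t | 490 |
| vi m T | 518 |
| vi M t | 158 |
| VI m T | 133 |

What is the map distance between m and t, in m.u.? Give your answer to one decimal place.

13.4 m.u.

The two rarest classes, vi M T and VI m t, are the double crossovers. Comparing them with the parentals, only the m allele has switched, so m is the middle locus and the order is t – m – vi.
Crossovers in the t–m interval produce the single-crossover classes vi m t and VI M T (105 + 83 = 188) plus the double crossovers (13).
RF(t–m) = (188 + 13) / 1500 = 201/1500 = 0.1340 → 13.4 m.u.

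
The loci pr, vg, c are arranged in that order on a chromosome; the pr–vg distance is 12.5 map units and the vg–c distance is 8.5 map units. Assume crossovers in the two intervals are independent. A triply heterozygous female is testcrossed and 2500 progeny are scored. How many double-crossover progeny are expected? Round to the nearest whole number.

27

Map distances give recombination frequencies of 0.125 and 0.085 for the two intervals.
With no interference, expected double-crossover frequency = 0.125 × 0.085 = 0.01063.
Expected number = 0.01063 × 2500 = 26.56 ≈ 27.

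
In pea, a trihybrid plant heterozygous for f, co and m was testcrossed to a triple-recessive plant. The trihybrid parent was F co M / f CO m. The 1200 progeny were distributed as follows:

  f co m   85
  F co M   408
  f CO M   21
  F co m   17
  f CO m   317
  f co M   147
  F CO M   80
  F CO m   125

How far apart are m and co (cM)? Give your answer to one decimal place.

16.9 cM

The two rarest classes, F co m and f CO M, are the double crossovers. Comparing them with the parentals, only the m allele has switched, so m is the middle locus and the order is f – m – co.
Crossovers in the m–co interval produce the single-crossover classes F CO M and f co m (80 + 85 = 165) plus the double crossovers (38).
RF(m–co) = (165 + 38) / 1200 = 203/1200 = 0.1692 → 16.9 cM.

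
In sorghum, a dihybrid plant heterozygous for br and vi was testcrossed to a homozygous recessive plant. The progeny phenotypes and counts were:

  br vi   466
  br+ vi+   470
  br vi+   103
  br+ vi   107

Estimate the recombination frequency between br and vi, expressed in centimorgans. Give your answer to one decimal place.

18.3 centimorgans

The two most frequent classes, br+ vi+ (470) and br vi (466), are the parental types, so the F1 was br+ vi+ / br vi.
The recombinant classes are br+ vi and br vi+: 107 + 103 = 210.
Recombination frequency = 210/1146 = 0.1832 ≈ 18.3%, i.e. 18.3 centimorgans.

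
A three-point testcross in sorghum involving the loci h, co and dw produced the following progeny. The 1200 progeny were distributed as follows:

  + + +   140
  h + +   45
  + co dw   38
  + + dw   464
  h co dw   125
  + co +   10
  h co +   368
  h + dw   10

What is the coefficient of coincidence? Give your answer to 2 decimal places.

The two most frequent reciprocal classes, + + dw and h co +, are the parental types, so the F1 was + + dw / h co +.
The two rarest classes, h + dw and + co +, are the double crossovers. Comparing them with the parentals, only the h allele has switched, so h is the middle locus and the order is dw – h – co.
dw–h: (265 + 20)/1200 = 0.2375; h–co: (83 + 20)/1200 = 0.0858.
Expected DCO frequency = 0.2375 × 0.0858 ≈ 0.02038; observed = 20/1200 ≈ 0.01667.
Coefficient of coincidence = 0.01667/0.02038 ≈ 0.82.

0.82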